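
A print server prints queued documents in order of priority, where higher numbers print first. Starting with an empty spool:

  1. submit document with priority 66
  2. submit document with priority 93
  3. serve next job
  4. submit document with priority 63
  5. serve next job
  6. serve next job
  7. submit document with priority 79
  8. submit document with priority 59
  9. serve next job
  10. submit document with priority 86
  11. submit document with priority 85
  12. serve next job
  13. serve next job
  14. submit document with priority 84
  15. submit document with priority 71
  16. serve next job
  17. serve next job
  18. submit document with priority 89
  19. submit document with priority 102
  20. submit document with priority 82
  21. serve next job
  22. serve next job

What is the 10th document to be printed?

89

insert 66 → {66}
insert 93 → {93, 66}
serve next job → 93; now {66}
insert 63 → {66, 63}
serve next job → 66; now {63}
serve next job → 63; now {}
insert 79 → {79}
insert 59 → {79, 59}
serve next job → 79; now {59}
insert 86 → {86, 59}
insert 85 → {86, 85, 59}
serve next job → 86; now {85, 59}
serve next job → 85; now {59}
insert 84 → {84, 59}
insert 71 → {84, 71, 59}
serve next job → 84; now {71, 59}
serve next job → 71; now {59}
insert 89 → {89, 59}
insert 102 → {102, 89, 59}
insert 82 → {102, 89, 82, 59}
serve next job → 102; now {89, 82, 59}
serve next job → 89; now {82, 59}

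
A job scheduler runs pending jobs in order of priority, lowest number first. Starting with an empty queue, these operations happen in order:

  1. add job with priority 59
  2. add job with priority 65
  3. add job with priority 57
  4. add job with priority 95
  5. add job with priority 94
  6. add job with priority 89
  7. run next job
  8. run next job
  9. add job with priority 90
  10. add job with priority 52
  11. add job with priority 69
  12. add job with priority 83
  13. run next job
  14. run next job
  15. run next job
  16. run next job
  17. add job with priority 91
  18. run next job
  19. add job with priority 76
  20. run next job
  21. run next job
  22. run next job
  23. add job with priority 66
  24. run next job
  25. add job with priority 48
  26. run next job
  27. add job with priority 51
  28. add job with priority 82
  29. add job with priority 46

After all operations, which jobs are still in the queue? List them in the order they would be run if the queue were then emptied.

[46, 51, 82, 94, 95]

insert 59 → {59}
insert 65 → {59, 65}
insert 57 → {57, 59, 65}
insert 95 → {57, 59, 65, 95}
insert 94 → {57, 59, 65, 94, 95}
insert 89 → {57, 59, 65, 89, 94, 95}
run next job → 57; now {59, 65, 89, 94, 95}
run next job → 59; now {65, 89, 94, 95}
insert 90 → {65, 89, 90, 94, 95}
insert 52 → {52, 65, 89, 90, 94, 95}
insert 69 → {52, 65, 69, 89, 90, 94, 95}
insert 83 → {52, 65, 69, 83, 89, 90, 94, 95}
run next job → 52; now {65, 69, 83, 89, 90, 94, 95}
run next job → 65; now {69, 83, 89, 90, 94, 95}
run next job → 69; now {83, 89, 90, 94, 95}
run next job → 83; now {89, 90, 94, 95}
insert 91 → {89, 90, 91, 94, 95}
run next job → 89; now {90, 91, 94, 95}
insert 76 → {76, 90, 91, 94, 95}
run next job → 76; now {90, 91, 94, 95}
run next job → 90; now {91, 94, 95}
run next job → 91; now {94, 95}
insert 66 → {66, 94, 95}
run next job → 66; now {94, 95}
insert 48 → {48, 94, 95}
run next job → 48; now {94, 95}
insert 51 → {51, 94, 95}
insert 82 → {51, 82, 94, 95}
insert 46 → {46, 51, 82, 94, 95}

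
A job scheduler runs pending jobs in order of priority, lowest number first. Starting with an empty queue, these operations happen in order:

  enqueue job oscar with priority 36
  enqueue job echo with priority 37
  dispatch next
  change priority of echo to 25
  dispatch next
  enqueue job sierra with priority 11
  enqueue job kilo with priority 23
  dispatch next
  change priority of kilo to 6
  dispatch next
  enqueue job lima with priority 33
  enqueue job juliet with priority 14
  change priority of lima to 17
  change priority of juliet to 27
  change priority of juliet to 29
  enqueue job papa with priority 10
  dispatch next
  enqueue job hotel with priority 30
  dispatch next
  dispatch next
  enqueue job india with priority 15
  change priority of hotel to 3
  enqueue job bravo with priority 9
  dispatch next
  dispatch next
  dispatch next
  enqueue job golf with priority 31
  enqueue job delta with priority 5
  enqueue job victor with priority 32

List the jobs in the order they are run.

oscar → echo → sierra → kilo → papa → lima → juliet → hotel → bravo → india

add oscar (priority 36) → {oscar:36}
add echo (priority 37) → {oscar:36, echo:37}
dispatch next → oscar; now {echo:37}
update echo to priority 25 → {echo:25}
dispatch next → echo; now {}
add sierra (priority 11) → {sierra:11}
add kilo (priority 23) → {sierra:11, kilo:23}
dispatch next → sierra; now {kilo:23}
update kilo to priority 6 → {kilo:6}
dispatch next → kilo; now {}
add lima (priority 33) → {lima:33}
add juliet (priority 14) → {juliet:14, lima:33}
update lima to priority 17 → {juliet:14, lima:17}
update juliet to priority 27 → {lima:17, juliet:27}
update juliet to priority 29 → {lima:17, juliet:29}
add papa (priority 10) → {papa:10, lima:17, juliet:29}
dispatch next → papa; now {lima:17, juliet:29}
add hotel (priority 30) → {lima:17, juliet:29, hotel:30}
dispatch next → lima; now {juliet:29, hotel:30}
dispatch next → juliet; now {hotel:30}
add india (priority 15) → {india:15, hotel:30}
update hotel to priority 3 → {hotel:3, india:15}
add bravo (priority 9) → {hotel:3, bravo:9, india:15}
dispatch next → hotel; now {bravo:9, india:15}
dispatch next → bravo; now {india:15}
dispatch next → india; now {}
add golf (priority 31) → {golf:31}
add delta (priority 5) → {delta:5, golf:31}
add victor (priority 32) → {delta:5, golf:31, victor:32}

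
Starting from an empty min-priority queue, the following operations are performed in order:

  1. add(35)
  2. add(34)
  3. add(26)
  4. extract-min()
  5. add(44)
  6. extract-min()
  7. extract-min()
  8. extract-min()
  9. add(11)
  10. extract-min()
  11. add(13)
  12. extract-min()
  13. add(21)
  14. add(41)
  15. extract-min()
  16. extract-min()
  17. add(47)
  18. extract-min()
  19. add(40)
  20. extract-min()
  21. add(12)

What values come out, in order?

insert 35 → {35}
insert 34 → {34, 35}
insert 26 → {26, 34, 35}
extract-min → 26; now {34, 35}
insert 44 → {34, 35, 44}
extract-min → 34; now {35, 44}
extract-min → 35; now {44}
extract-min → 44; now {}
insert 11 → {11}
extract-min → 11; now {}
insert 13 → {13}
extract-min → 13; now {}
insert 21 → {21}
insert 41 → {21, 41}
extract-min → 21; now {41}
extract-min → 41; now {}
insert 47 → {47}
extract-min → 47; now {}
insert 40 → {40}
extract-min → 40; now {}
insert 12 → {12}

26, 34, 35, 44, 11, 13, 21, 41, 47, 40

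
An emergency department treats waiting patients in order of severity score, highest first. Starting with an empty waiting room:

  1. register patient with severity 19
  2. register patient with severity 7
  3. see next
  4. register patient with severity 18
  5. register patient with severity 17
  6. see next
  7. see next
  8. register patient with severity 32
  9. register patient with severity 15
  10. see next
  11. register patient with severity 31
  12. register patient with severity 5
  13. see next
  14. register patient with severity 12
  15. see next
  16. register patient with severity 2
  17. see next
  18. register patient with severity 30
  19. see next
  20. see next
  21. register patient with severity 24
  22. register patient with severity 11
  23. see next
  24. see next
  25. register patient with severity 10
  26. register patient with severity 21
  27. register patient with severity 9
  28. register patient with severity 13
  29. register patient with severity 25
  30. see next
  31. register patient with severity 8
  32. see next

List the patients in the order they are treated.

insert 19 → {19}
insert 7 → {19, 7}
see next → 19; now {7}
insert 18 → {18, 7}
insert 17 → {18, 17, 7}
see next → 18; now {17, 7}
see next → 17; now {7}
insert 32 → {32, 7}
insert 15 → {32, 15, 7}
see next → 32; now {15, 7}
insert 31 → {31, 15, 7}
insert 5 → {31, 15, 7, 5}
see next → 31; now {15, 7, 5}
insert 12 → {15, 12, 7, 5}
see next → 15; now {12, 7, 5}
insert 2 → {12, 7, 5, 2}
see next → 12; now {7, 5, 2}
insert 30 → {30, 7, 5, 2}
see next → 30; now {7, 5, 2}
see next → 7; now {5, 2}
insert 24 → {24, 5, 2}
insert 11 → {24, 11, 5, 2}
see next → 24; now {11, 5, 2}
see next → 11; now {5, 2}
insert 10 → {10, 5, 2}
insert 21 → {21, 10, 5, 2}
insert 9 → {21, 10, 9, 5, 2}
insert 13 → {21, 13, 10, 9, 5, 2}
insert 25 → {25, 21, 13, 10, 9, 5, 2}
see next → 25; now {21, 13, 10, 9, 5, 2}
insert 8 → {21, 13, 10, 9, 8, 5, 2}
see next → 21; now {13, 10, 9, 8, 5, 2}

19 → 18 → 17 → 32 → 31 → 15 → 12 → 30 → 7 → 24 → 11 → 25 → 21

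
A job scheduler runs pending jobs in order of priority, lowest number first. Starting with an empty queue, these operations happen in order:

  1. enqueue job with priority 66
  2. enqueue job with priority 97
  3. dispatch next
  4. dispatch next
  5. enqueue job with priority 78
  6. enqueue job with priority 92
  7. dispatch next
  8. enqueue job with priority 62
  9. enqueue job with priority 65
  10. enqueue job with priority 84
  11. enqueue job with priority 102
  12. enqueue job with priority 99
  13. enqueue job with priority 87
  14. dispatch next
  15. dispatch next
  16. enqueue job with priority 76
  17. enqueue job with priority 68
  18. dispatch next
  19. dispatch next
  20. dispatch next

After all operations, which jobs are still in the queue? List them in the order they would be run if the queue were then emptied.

[87, 92, 99, 102]

insert 66 → {66}
insert 97 → {66, 97}
dispatch next → 66; now {97}
dispatch next → 97; now {}
insert 78 → {78}
insert 92 → {78, 92}
dispatch next → 78; now {92}
insert 62 → {62, 92}
insert 65 → {62, 65, 92}
insert 84 → {62, 65, 84, 92}
insert 102 → {62, 65, 84, 92, 102}
insert 99 → {62, 65, 84, 92, 99, 102}
insert 87 → {62, 65, 84, 87, 92, 99, 102}
dispatch next → 62; now {65, 84, 87, 92, 99, 102}
dispatch next → 65; now {84, 87, 92, 99, 102}
insert 76 → {76, 84, 87, 92, 99, 102}
insert 68 → {68, 76, 84, 87, 92, 99, 102}
dispatch next → 68; now {76, 84, 87, 92, 99, 102}
dispatch next → 76; now {84, 87, 92, 99, 102}
dispatch next → 84; now {87, 92, 99, 102}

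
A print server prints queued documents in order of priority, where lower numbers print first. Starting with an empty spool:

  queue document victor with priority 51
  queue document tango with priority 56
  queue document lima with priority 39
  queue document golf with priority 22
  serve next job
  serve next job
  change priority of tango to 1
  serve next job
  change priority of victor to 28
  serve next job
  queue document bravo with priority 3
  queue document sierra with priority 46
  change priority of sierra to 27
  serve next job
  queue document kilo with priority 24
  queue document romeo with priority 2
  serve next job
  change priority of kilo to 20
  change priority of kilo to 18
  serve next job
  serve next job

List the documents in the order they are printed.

[golf, lima, tango, victor, bravo, romeo, kilo, sierra]

add victor (priority 51) → {victor:51}
add tango (priority 56) → {victor:51, tango:56}
add lima (priority 39) → {lima:39, victor:51, tango:56}
add golf (priority 22) → {golf:22, lima:39, victor:51, tango:56}
serve next job → golf; now {lima:39, victor:51, tango:56}
serve next job → lima; now {victor:51, tango:56}
update tango to priority 1 → {tango:1, victor:51}
serve next job → tango; now {victor:51}
update victor to priority 28 → {victor:28}
serve next job → victor; now {}
add bravo (priority 3) → {bravo:3}
add sierra (priority 46) → {bravo:3, sierra:46}
update sierra to priority 27 → {bravo:3, sierra:27}
serve next job → bravo; now {sierra:27}
add kilo (priority 24) → {kilo:24, sierra:27}
add romeo (priority 2) → {romeo:2, kilo:24, sierra:27}
serve next job → romeo; now {kilo:24, sierra:27}
update kilo to priority 20 → {kilo:20, sierra:27}
update kilo to priority 18 → {kilo:18, sierra:27}
serve next job → kilo; now {sierra:27}
serve next job → sierra; now {}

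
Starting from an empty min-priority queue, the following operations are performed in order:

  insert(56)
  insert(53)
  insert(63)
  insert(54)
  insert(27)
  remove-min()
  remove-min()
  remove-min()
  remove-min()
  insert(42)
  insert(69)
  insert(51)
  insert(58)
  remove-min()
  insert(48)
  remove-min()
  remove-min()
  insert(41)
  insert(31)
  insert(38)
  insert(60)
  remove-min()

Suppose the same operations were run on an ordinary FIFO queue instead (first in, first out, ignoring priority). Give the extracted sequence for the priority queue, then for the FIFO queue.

insert 56 → {56}
insert 53 → {53, 56}
insert 63 → {53, 56, 63}
insert 54 → {53, 54, 56, 63}
insert 27 → {27, 53, 54, 56, 63}
remove-min → 27; now {53, 54, 56, 63}
remove-min → 53; now {54, 56, 63}
remove-min → 54; now {56, 63}
remove-min → 56; now {63}
insert 42 → {42, 63}
insert 69 → {42, 63, 69}
insert 51 → {42, 51, 63, 69}
insert 58 → {42, 51, 58, 63, 69}
remove-min → 42; now {51, 58, 63, 69}
insert 48 → {48, 51, 58, 63, 69}
remove-min → 48; now {51, 58, 63, 69}
remove-min → 51; now {58, 63, 69}
insert 41 → {41, 58, 63, 69}
insert 31 → {31, 41, 58, 63, 69}
insert 38 → {31, 38, 41, 58, 63, 69}
insert 60 → {31, 38, 41, 58, 60, 63, 69}
remove-min → 31; now {38, 41, 58, 60, 63, 69}

priority queue: [27, 53, 54, 56, 42, 48, 51, 31]; FIFO queue: 56, 53, 63, 54, 27, 42, 69, 51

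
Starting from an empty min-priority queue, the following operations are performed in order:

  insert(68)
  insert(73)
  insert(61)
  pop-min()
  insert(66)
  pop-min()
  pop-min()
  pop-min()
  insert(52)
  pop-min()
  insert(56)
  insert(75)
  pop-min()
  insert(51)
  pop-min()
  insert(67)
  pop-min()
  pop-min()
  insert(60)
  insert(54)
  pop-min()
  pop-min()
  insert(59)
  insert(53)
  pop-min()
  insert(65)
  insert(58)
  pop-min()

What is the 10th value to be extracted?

insert 68 → {68}
insert 73 → {68, 73}
insert 61 → {61, 68, 73}
pop-min → 61; now {68, 73}
insert 66 → {66, 68, 73}
pop-min → 66; now {68, 73}
pop-min → 68; now {73}
pop-min → 73; now {}
insert 52 → {52}
pop-min → 52; now {}
insert 56 → {56}
insert 75 → {56, 75}
pop-min → 56; now {75}
insert 51 → {51, 75}
pop-min → 51; now {75}
insert 67 → {67, 75}
pop-min → 67; now {75}
pop-min → 75; now {}
insert 60 → {60}
insert 54 → {54, 60}
pop-min → 54; now {60}
pop-min → 60; now {}
insert 59 → {59}
insert 53 → {53, 59}
pop-min → 53; now {59}
insert 65 → {59, 65}
insert 58 → {58, 59, 65}
pop-min → 58; now {59, 65}

54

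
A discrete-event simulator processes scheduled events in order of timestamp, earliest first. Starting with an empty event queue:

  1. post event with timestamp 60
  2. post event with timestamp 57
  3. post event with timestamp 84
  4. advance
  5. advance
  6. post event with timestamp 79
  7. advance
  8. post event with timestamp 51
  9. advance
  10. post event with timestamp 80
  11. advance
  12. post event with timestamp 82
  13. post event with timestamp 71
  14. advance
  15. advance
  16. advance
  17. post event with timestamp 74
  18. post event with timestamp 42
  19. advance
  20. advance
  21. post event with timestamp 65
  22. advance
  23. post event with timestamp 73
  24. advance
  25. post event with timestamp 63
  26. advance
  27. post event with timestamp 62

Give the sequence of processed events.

57, 60, 79, 51, 80, 71, 82, 84, 42, 74, 65, 73, 63

insert 60 → {60}
insert 57 → {57, 60}
insert 84 → {57, 60, 84}
advance → 57; now {60, 84}
advance → 60; now {84}
insert 79 → {79, 84}
advance → 79; now {84}
insert 51 → {51, 84}
advance → 51; now {84}
insert 80 → {80, 84}
advance → 80; now {84}
insert 82 → {82, 84}
insert 71 → {71, 82, 84}
advance → 71; now {82, 84}
advance → 82; now {84}
advance → 84; now {}
insert 74 → {74}
insert 42 → {42, 74}
advance → 42; now {74}
advance → 74; now {}
insert 65 → {65}
advance → 65; now {}
insert 73 → {73}
advance → 73; now {}
insert 63 → {63}
advance → 63; now {}
insert 62 → {62}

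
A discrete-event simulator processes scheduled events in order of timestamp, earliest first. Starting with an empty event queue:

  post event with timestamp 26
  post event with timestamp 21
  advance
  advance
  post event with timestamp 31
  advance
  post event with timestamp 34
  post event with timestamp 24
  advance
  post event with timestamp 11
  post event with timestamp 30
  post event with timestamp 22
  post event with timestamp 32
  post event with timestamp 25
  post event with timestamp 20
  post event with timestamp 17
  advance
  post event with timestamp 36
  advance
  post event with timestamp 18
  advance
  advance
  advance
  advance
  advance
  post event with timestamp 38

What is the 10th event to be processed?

25

insert 26 → {26}
insert 21 → {21, 26}
advance → 21; now {26}
advance → 26; now {}
insert 31 → {31}
advance → 31; now {}
insert 34 → {34}
insert 24 → {24, 34}
advance → 24; now {34}
insert 11 → {11, 34}
insert 30 → {11, 30, 34}
insert 22 → {11, 22, 30, 34}
insert 32 → {11, 22, 30, 32, 34}
insert 25 → {11, 22, 25, 30, 32, 34}
insert 20 → {11, 20, 22, 25, 30, 32, 34}
insert 17 → {11, 17, 20, 22, 25, 30, 32, 34}
advance → 11; now {17, 20, 22, 25, 30, 32, 34}
insert 36 → {17, 20, 22, 25, 30, 32, 34, 36}
advance → 17; now {20, 22, 25, 30, 32, 34, 36}
insert 18 → {18, 20, 22, 25, 30, 32, 34, 36}
advance → 18; now {20, 22, 25, 30, 32, 34, 36}
advance → 20; now {22, 25, 30, 32, 34, 36}
advance → 22; now {25, 30, 32, 34, 36}
advance → 25; now {30, 32, 34, 36}
advance → 30; now {32, 34, 36}
insert 38 → {32, 34, 36, 38}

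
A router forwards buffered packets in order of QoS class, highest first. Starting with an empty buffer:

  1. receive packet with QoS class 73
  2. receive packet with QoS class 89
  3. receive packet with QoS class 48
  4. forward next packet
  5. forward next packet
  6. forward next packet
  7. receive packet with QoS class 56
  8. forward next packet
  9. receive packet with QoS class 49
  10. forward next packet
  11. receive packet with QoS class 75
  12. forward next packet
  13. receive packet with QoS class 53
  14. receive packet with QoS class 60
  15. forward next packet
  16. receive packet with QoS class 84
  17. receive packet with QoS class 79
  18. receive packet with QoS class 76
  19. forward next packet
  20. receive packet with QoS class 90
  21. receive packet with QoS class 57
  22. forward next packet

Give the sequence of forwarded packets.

insert 73 → {73}
insert 89 → {89, 73}
insert 48 → {89, 73, 48}
forward next packet → 89; now {73, 48}
forward next packet → 73; now {48}
forward next packet → 48; now {}
insert 56 → {56}
forward next packet → 56; now {}
insert 49 → {49}
forward next packet → 49; now {}
insert 75 → {75}
forward next packet → 75; now {}
insert 53 → {53}
insert 60 → {60, 53}
forward next packet → 60; now {53}
insert 84 → {84, 53}
insert 79 → {84, 79, 53}
insert 76 → {84, 79, 76, 53}
forward next packet → 84; now {79, 76, 53}
insert 90 → {90, 79, 76, 53}
insert 57 → {90, 79, 76, 57, 53}
forward next packet → 90; now {79, 76, 57, 53}

[89, 73, 48, 56, 49, 75, 60, 84, 90]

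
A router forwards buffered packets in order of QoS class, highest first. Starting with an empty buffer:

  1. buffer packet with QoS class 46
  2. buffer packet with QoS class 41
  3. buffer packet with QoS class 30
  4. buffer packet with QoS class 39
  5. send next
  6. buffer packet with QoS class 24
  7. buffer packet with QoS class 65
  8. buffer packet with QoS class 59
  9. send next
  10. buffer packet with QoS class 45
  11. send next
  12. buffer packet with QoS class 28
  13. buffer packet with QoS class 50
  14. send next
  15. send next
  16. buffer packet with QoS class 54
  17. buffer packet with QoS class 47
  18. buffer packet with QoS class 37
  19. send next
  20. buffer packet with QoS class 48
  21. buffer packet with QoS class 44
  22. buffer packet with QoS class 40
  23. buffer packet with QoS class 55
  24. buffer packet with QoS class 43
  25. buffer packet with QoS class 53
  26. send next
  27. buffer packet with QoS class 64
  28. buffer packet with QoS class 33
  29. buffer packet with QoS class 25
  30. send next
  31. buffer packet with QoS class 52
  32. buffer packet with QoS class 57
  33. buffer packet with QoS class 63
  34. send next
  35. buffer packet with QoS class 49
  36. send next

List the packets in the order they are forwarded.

[46, 65, 59, 50, 45, 54, 55, 64, 63, 57]

insert 46 → {46}
insert 41 → {46, 41}
insert 30 → {46, 41, 30}
insert 39 → {46, 41, 39, 30}
send next → 46; now {41, 39, 30}
insert 24 → {41, 39, 30, 24}
insert 65 → {65, 41, 39, 30, 24}
insert 59 → {65, 59, 41, 39, 30, 24}
send next → 65; now {59, 41, 39, 30, 24}
insert 45 → {59, 45, 41, 39, 30, 24}
send next → 59; now {45, 41, 39, 30, 24}
insert 28 → {45, 41, 39, 30, 28, 24}
insert 50 → {50, 45, 41, 39, 30, 28, 24}
send next → 50; now {45, 41, 39, 30, 28, 24}
send next → 45; now {41, 39, 30, 28, 24}
insert 54 → {54, 41, 39, 30, 28, 24}
insert 47 → {54, 47, 41, 39, 30, 28, 24}
insert 37 → {54, 47, 41, 39, 37, 30, 28, 24}
send next → 54; now {47, 41, 39, 37, 30, 28, 24}
insert 48 → {48, 47, 41, 39, 37, 30, 28, 24}
insert 44 → {48, 47, 44, 41, 39, 37, 30, 28, 24}
insert 40 → {48, 47, 44, 41, 40, 39, 37, 30, 28, 24}
insert 55 → {55, 48, 47, 44, 41, 40, 39, 37, 30, 28, 24}
insert 43 → {55, 48, 47, 44, 43, 41, 40, 39, 37, 30, 28, 24}
insert 53 → {55, 53, 48, 47, 44, 43, 41, 40, 39, 37, 30, 28, 24}
send next → 55; now {53, 48, 47, 44, 43, 41, 40, 39, 37, 30, 28, 24}
insert 64 → {64, 53, 48, 47, 44, 43, 41, 40, 39, 37, 30, 28, 24}
insert 33 → {64, 53, 48, 47, 44, 43, 41, 40, 39, 37, 33, 30, 28, 24}
insert 25 → {64, 53, 48, 47, 44, 43, 41, 40, 39, 37, 33, 30, 28, 25, 24}
send next → 64; now {53, 48, 47, 44, 43, 41, 40, 39, 37, 33, 30, 28, 25, 24}
insert 52 → {53, 52, 48, 47, 44, 43, 41, 40, 39, 37, 33, 30, 28, 25, 24}
insert 57 → {57, 53, 52, 48, 47, 44, 43, 41, 40, 39, 37, 33, 30, 28, 25, 24}
insert 63 → {63, 57, 53, 52, 48, 47, 44, 43, 41, 40, 39, 37, 33, 30, 28, 25, 24}
send next → 63; now {57, 53, 52, 48, 47, 44, 43, 41, 40, 39, 37, 33, 30, 28, 25, 24}
insert 49 → {57, 53, 52, 49, 48, 47, 44, 43, 41, 40, 39, 37, 33, 30, 28, 25, 24}
send next → 57; now {53, 52, 49, 48, 47, 44, 43, 41, 40, 39, 37, 33, 30, 28, 25, 24}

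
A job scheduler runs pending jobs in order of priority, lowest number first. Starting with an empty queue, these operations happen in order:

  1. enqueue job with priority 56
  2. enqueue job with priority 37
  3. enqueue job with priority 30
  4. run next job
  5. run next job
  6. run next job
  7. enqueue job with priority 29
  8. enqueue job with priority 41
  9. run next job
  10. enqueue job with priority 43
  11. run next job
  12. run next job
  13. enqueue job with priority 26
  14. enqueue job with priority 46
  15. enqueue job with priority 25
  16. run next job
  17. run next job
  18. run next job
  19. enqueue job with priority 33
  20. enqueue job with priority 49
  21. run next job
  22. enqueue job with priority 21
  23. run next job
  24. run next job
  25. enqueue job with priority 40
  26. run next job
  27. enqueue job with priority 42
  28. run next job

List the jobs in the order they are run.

insert 56 → {56}
insert 37 → {37, 56}
insert 30 → {30, 37, 56}
run next job → 30; now {37, 56}
run next job → 37; now {56}
run next job → 56; now {}
insert 29 → {29}
insert 41 → {29, 41}
run next job → 29; now {41}
insert 43 → {41, 43}
run next job → 41; now {43}
run next job → 43; now {}
insert 26 → {26}
insert 46 → {26, 46}
insert 25 → {25, 26, 46}
run next job → 25; now {26, 46}
run next job → 26; now {46}
run next job → 46; now {}
insert 33 → {33}
insert 49 → {33, 49}
run next job → 33; now {49}
insert 21 → {21, 49}
run next job → 21; now {49}
run next job → 49; now {}
insert 40 → {40}
run next job → 40; now {}
insert 42 → {42}
run next job → 42; now {}

30, 37, 56, 29, 41, 43, 25, 26, 46, 33, 21, 49, 40, 42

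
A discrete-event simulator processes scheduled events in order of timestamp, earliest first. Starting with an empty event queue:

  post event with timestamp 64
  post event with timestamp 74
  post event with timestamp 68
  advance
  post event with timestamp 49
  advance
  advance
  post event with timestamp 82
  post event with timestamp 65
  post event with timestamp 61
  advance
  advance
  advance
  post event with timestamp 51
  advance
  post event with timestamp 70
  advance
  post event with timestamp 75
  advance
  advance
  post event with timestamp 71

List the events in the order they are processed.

insert 64 → {64}
insert 74 → {64, 74}
insert 68 → {64, 68, 74}
advance → 64; now {68, 74}
insert 49 → {49, 68, 74}
advance → 49; now {68, 74}
advance → 68; now {74}
insert 82 → {74, 82}
insert 65 → {65, 74, 82}
insert 61 → {61, 65, 74, 82}
advance → 61; now {65, 74, 82}
advance → 65; now {74, 82}
advance → 74; now {82}
insert 51 → {51, 82}
advance → 51; now {82}
insert 70 → {70, 82}
advance → 70; now {82}
insert 75 → {75, 82}
advance → 75; now {82}
advance → 82; now {}
insert 71 → {71}

[64, 49, 68, 61, 65, 74, 51, 70, 75, 82]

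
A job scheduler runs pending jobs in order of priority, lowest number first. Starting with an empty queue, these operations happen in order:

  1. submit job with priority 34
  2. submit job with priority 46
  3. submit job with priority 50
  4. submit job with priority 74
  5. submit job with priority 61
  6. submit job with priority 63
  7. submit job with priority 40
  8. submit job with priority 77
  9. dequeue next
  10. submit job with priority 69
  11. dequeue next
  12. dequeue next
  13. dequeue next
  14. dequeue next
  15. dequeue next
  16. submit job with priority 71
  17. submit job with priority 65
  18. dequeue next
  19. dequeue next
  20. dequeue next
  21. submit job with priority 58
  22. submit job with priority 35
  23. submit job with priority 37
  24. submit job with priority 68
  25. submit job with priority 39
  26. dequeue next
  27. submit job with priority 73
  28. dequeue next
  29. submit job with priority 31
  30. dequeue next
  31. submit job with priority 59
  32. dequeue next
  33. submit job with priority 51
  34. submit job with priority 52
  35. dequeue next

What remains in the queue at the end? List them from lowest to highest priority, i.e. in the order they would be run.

52 → 58 → 59 → 68 → 73 → 74 → 77

insert 34 → {34}
insert 46 → {34, 46}
insert 50 → {34, 46, 50}
insert 74 → {34, 46, 50, 74}
insert 61 → {34, 46, 50, 61, 74}
insert 63 → {34, 46, 50, 61, 63, 74}
insert 40 → {34, 40, 46, 50, 61, 63, 74}
insert 77 → {34, 40, 46, 50, 61, 63, 74, 77}
dequeue next → 34; now {40, 46, 50, 61, 63, 74, 77}
insert 69 → {40, 46, 50, 61, 63, 69, 74, 77}
dequeue next → 40; now {46, 50, 61, 63, 69, 74, 77}
dequeue next → 46; now {50, 61, 63, 69, 74, 77}
dequeue next → 50; now {61, 63, 69, 74, 77}
dequeue next → 61; now {63, 69, 74, 77}
dequeue next → 63; now {69, 74, 77}
insert 71 → {69, 71, 74, 77}
insert 65 → {65, 69, 71, 74, 77}
dequeue next → 65; now {69, 71, 74, 77}
dequeue next → 69; now {71, 74, 77}
dequeue next → 71; now {74, 77}
insert 58 → {58, 74, 77}
insert 35 → {35, 58, 74, 77}
insert 37 → {35, 37, 58, 74, 77}
insert 68 → {35, 37, 58, 68, 74, 77}
insert 39 → {35, 37, 39, 58, 68, 74, 77}
dequeue next → 35; now {37, 39, 58, 68, 74, 77}
insert 73 → {37, 39, 58, 68, 73, 74, 77}
dequeue next → 37; now {39, 58, 68, 73, 74, 77}
insert 31 → {31, 39, 58, 68, 73, 74, 77}
dequeue next → 31; now {39, 58, 68, 73, 74, 77}
insert 59 → {39, 58, 59, 68, 73, 74, 77}
dequeue next → 39; now {58, 59, 68, 73, 74, 77}
insert 51 → {51, 58, 59, 68, 73, 74, 77}
insert 52 → {51, 52, 58, 59, 68, 73, 74, 77}
dequeue next → 51; now {52, 58, 59, 68, 73, 74, 77}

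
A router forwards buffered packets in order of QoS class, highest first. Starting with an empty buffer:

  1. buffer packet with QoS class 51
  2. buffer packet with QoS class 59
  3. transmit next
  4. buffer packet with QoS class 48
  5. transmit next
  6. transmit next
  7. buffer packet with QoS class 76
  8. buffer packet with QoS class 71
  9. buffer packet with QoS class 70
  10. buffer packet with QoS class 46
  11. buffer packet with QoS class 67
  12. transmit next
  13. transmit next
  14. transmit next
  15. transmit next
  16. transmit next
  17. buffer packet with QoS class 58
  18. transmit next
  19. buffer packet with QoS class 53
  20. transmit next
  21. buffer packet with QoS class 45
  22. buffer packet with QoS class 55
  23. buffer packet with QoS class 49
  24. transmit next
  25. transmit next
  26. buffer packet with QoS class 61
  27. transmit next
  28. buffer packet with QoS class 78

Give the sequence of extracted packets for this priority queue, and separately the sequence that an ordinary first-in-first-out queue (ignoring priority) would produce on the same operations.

priority queue: 59 → 51 → 48 → 76 → 71 → 70 → 67 → 46 → 58 → 53 → 55 → 49 → 61; FIFO queue: [51, 59, 48, 76, 71, 70, 46, 67, 58, 53, 45, 55, 49]

insert 51 → {51}
insert 59 → {59, 51}
transmit next → 59; now {51}
insert 48 → {51, 48}
transmit next → 51; now {48}
transmit next → 48; now {}
insert 76 → {76}
insert 71 → {76, 71}
insert 70 → {76, 71, 70}
insert 46 → {76, 71, 70, 46}
insert 67 → {76, 71, 70, 67, 46}
transmit next → 76; now {71, 70, 67, 46}
transmit next → 71; now {70, 67, 46}
transmit next → 70; now {67, 46}
transmit next → 67; now {46}
transmit next → 46; now {}
insert 58 → {58}
transmit next → 58; now {}
insert 53 → {53}
transmit next → 53; now {}
insert 45 → {45}
insert 55 → {55, 45}
insert 49 → {55, 49, 45}
transmit next → 55; now {49, 45}
transmit next → 49; now {45}
insert 61 → {61, 45}
transmit next → 61; now {45}
insert 78 → {78, 45}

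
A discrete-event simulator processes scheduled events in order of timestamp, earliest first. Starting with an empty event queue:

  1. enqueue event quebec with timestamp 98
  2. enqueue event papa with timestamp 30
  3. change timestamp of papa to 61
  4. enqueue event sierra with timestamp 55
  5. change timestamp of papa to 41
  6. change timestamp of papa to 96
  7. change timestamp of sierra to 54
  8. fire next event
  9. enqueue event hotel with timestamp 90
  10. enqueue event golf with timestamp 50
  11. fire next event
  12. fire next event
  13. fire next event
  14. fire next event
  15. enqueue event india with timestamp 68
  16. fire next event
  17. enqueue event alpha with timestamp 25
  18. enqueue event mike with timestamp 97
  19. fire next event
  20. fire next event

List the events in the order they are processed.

add quebec (timestamp 98) → {quebec:98}
add papa (timestamp 30) → {papa:30, quebec:98}
update papa to timestamp 61 → {papa:61, quebec:98}
add sierra (timestamp 55) → {sierra:55, papa:61, quebec:98}
update papa to timestamp 41 → {papa:41, sierra:55, quebec:98}
update papa to timestamp 96 → {sierra:55, papa:96, quebec:98}
update sierra to timestamp 54 → {sierra:54, papa:96, quebec:98}
fire next event → sierra; now {papa:96, quebec:98}
add hotel (timestamp 90) → {hotel:90, papa:96, quebec:98}
add golf (timestamp 50) → {golf:50, hotel:90, papa:96, quebec:98}
fire next event → golf; now {hotel:90, papa:96, quebec:98}
fire next event → hotel; now {papa:96, quebec:98}
fire next event → papa; now {quebec:98}
fire next event → quebec; now {}
add india (timestamp 68) → {india:68}
fire next event → india; now {}
add alpha (timestamp 25) → {alpha:25}
add mike (timestamp 97) → {alpha:25, mike:97}
fire next event → alpha; now {mike:97}
fire next event → mike; now {}

[sierra, golf, hotel, papa, quebec, india, alpha, mike]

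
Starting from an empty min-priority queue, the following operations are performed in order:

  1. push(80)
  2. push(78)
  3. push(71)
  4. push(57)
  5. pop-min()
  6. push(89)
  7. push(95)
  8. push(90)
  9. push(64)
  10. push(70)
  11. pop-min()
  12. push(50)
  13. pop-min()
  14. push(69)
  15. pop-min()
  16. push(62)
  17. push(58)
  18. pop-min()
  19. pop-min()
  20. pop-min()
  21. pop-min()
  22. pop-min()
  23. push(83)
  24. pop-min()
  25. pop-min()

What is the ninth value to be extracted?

insert 80 → {80}
insert 78 → {78, 80}
insert 71 → {71, 78, 80}
insert 57 → {57, 71, 78, 80}
pop-min → 57; now {71, 78, 80}
insert 89 → {71, 78, 80, 89}
insert 95 → {71, 78, 80, 89, 95}
insert 90 → {71, 78, 80, 89, 90, 95}
insert 64 → {64, 71, 78, 80, 89, 90, 95}
insert 70 → {64, 70, 71, 78, 80, 89, 90, 95}
pop-min → 64; now {70, 71, 78, 80, 89, 90, 95}
insert 50 → {50, 70, 71, 78, 80, 89, 90, 95}
pop-min → 50; now {70, 71, 78, 80, 89, 90, 95}
insert 69 → {69, 70, 71, 78, 80, 89, 90, 95}
pop-min → 69; now {70, 71, 78, 80, 89, 90, 95}
insert 62 → {62, 70, 71, 78, 80, 89, 90, 95}
insert 58 → {58, 62, 70, 71, 78, 80, 89, 90, 95}
pop-min → 58; now {62, 70, 71, 78, 80, 89, 90, 95}
pop-min → 62; now {70, 71, 78, 80, 89, 90, 95}
pop-min → 70; now {71, 78, 80, 89, 90, 95}
pop-min → 71; now {78, 80, 89, 90, 95}
pop-min → 78; now {80, 89, 90, 95}
insert 83 → {80, 83, 89, 90, 95}
pop-min → 80; now {83, 89, 90, 95}
pop-min → 83; now {89, 90, 95}

78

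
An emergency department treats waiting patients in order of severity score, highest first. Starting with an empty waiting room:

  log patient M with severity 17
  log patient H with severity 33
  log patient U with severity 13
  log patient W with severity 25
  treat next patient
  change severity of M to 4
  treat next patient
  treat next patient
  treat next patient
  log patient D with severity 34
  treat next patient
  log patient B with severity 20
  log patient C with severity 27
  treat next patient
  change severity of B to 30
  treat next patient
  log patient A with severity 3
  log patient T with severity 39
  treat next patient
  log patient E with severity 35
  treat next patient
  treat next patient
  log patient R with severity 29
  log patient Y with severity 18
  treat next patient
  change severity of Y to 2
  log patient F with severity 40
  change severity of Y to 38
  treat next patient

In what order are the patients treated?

[H, W, U, M, D, C, B, T, E, A, R, F]

add M (severity 17) → {M:17}
add H (severity 33) → {H:33, M:17}
add U (severity 13) → {H:33, M:17, U:13}
add W (severity 25) → {H:33, W:25, M:17, U:13}
treat next patient → H; now {W:25, M:17, U:13}
update M to severity 4 → {W:25, U:13, M:4}
treat next patient → W; now {U:13, M:4}
treat next patient → U; now {M:4}
treat next patient → M; now {}
add D (severity 34) → {D:34}
treat next patient → D; now {}
add B (severity 20) → {B:20}
add C (severity 27) → {C:27, B:20}
treat next patient → C; now {B:20}
update B to severity 30 → {B:30}
treat next patient → B; now {}
add A (severity 3) → {A:3}
add T (severity 39) → {T:39, A:3}
treat next patient → T; now {A:3}
add E (severity 35) → {E:35, A:3}
treat next patient → E; now {A:3}
treat next patient → A; now {}
add R (severity 29) → {R:29}
add Y (severity 18) → {R:29, Y:18}
treat next patient → R; now {Y:18}
update Y to severity 2 → {Y:2}
add F (severity 40) → {F:40, Y:2}
update Y to severity 38 → {F:40, Y:38}
treat next patient → F; now {Y:38}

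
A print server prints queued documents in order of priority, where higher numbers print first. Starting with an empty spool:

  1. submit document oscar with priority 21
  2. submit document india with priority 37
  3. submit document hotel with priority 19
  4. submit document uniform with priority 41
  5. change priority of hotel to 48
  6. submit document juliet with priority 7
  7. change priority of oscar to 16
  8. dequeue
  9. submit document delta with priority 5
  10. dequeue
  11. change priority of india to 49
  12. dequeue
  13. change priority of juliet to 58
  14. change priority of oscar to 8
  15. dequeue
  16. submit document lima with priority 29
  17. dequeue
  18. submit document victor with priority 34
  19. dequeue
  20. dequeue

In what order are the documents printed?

hotel → uniform → india → juliet → lima → victor → oscar

add oscar (priority 21) → {oscar:21}
add india (priority 37) → {india:37, oscar:21}
add hotel (priority 19) → {india:37, oscar:21, hotel:19}
add uniform (priority 41) → {uniform:41, india:37, oscar:21, hotel:19}
update hotel to priority 48 → {hotel:48, uniform:41, india:37, oscar:21}
add juliet (priority 7) → {hotel:48, uniform:41, india:37, oscar:21, juliet:7}
update oscar to priority 16 → {hotel:48, uniform:41, india:37, oscar:16, juliet:7}
dequeue → hotel; now {uniform:41, india:37, oscar:16, juliet:7}
add delta (priority 5) → {uniform:41, india:37, oscar:16, juliet:7, delta:5}
dequeue → uniform; now {india:37, oscar:16, juliet:7, delta:5}
update india to priority 49 → {india:49, oscar:16, juliet:7, delta:5}
dequeue → india; now {oscar:16, juliet:7, delta:5}
update juliet to priority 58 → {juliet:58, oscar:16, delta:5}
update oscar to priority 8 → {juliet:58, oscar:8, delta:5}
dequeue → juliet; now {oscar:8, delta:5}
add lima (priority 29) → {lima:29, oscar:8, delta:5}
dequeue → lima; now {oscar:8, delta:5}
add victor (priority 34) → {victor:34, oscar:8, delta:5}
dequeue → victor; now {oscar:8, delta:5}
dequeue → oscar; now {delta:5}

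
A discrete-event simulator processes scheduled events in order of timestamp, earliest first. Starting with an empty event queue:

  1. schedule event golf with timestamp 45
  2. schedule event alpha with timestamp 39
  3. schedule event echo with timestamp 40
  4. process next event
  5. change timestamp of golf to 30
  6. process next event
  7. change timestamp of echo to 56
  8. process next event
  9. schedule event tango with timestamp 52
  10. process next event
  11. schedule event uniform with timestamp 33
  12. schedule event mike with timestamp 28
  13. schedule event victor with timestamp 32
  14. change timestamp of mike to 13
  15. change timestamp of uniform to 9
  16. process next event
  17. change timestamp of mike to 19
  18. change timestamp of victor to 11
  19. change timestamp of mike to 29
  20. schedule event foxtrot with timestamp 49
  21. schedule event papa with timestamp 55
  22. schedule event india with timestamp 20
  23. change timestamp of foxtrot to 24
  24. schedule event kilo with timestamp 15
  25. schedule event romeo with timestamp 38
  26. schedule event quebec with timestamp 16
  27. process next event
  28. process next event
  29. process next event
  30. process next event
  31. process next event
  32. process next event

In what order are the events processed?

alpha → golf → echo → tango → uniform → victor → kilo → quebec → india → foxtrot → mike

add golf (timestamp 45) → {golf:45}
add alpha (timestamp 39) → {alpha:39, golf:45}
add echo (timestamp 40) → {alpha:39, echo:40, golf:45}
process next event → alpha; now {echo:40, golf:45}
update golf to timestamp 30 → {golf:30, echo:40}
process next event → golf; now {echo:40}
update echo to timestamp 56 → {echo:56}
process next event → echo; now {}
add tango (timestamp 52) → {tango:52}
process next event → tango; now {}
add uniform (timestamp 33) → {uniform:33}
add mike (timestamp 28) → {mike:28, uniform:33}
add victor (timestamp 32) → {mike:28, victor:32, uniform:33}
update mike to timestamp 13 → {mike:13, victor:32, uniform:33}
update uniform to timestamp 9 → {uniform:9, mike:13, victor:32}
process next event → uniform; now {mike:13, victor:32}
update mike to timestamp 19 → {mike:19, victor:32}
update victor to timestamp 11 → {victor:11, mike:19}
update mike to timestamp 29 → {victor:11, mike:29}
add foxtrot (timestamp 49) → {victor:11, mike:29, foxtrot:49}
add papa (timestamp 55) → {victor:11, mike:29, foxtrot:49, papa:55}
add india (timestamp 20) → {victor:11, india:20, mike:29, foxtrot:49, papa:55}
update foxtrot to timestamp 24 → {victor:11, india:20, foxtrot:24, mike:29, papa:55}
add kilo (timestamp 15) → {victor:11, kilo:15, india:20, foxtrot:24, mike:29, papa:55}
add romeo (timestamp 38) → {victor:11, kilo:15, india:20, foxtrot:24, mike:29, romeo:38, papa:55}
add quebec (timestamp 16) → {victor:11, kilo:15, quebec:16, india:20, foxtrot:24, mike:29, romeo:38, papa:55}
process next event → victor; now {kilo:15, quebec:16, india:20, foxtrot:24, mike:29, romeo:38, papa:55}
process next event → kilo; now {quebec:16, india:20, foxtrot:24, mike:29, romeo:38, papa:55}
process next event → quebec; now {india:20, foxtrot:24, mike:29, romeo:38, papa:55}
process next event → india; now {foxtrot:24, mike:29, romeo:38, papa:55}
process next event → foxtrot; now {mike:29, romeo:38, papa:55}
process next event → mike; now {romeo:38, papa:55}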